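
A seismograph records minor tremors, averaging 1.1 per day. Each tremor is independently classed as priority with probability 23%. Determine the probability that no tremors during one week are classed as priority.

0.1702

Thinning: the tremors that are classed as priority themselves form a Poisson process with rate 0.23 × 1.1 = 0.253 per day.
Over the interval, μ = 0.253 × 7 = 1.771 (a week = 7 days).
P(N = 0) = e^(−1.771) · 1.771^0/0! ≈ 0.1702.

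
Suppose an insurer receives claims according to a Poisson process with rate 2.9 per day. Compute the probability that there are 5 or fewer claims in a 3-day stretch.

Over the interval, μ = 2.9 × 3 = 8.7 (a 3-day stretch = 3 days).
P(N ≤ 5) = Σ_{j=0}^{5} e^(−μ) μ^j/j! ≈ 0.1352.

0.1352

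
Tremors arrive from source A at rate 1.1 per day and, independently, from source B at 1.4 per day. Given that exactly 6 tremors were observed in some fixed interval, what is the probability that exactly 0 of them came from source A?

Given the total, each event is independently from source A with probability p = λ_A/(λ_A+λ_B) = 1.1/2.5 = 0.4400.
So K ~ Binomial(6, 1.1/2.5): P(K = 0) = C(6,0) · (1.1/2.5)^0 · (1.4/2.5)^6 ≈ 0.0308.

0.0308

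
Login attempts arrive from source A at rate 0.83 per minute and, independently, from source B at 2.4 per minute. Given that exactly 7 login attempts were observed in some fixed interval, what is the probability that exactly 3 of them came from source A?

Given the total, each event is independently from source A with probability p = λ_A/(λ_A+λ_B) = 0.83/3.23 ≈ 0.2570.
So K ~ Binomial(7, 0.83/3.23): P(K = 3) = C(7,3) · (0.83/3.23)^3 · (2.4/3.23)^4 ≈ 0.1810.

0.1810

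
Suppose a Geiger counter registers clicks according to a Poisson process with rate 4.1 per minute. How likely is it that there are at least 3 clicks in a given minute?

With mean μ = 4.1 per minute,
P(N ≥ 3) = 1 − P(N ≤ 2) = 1 − Σ_{j=0}^{2} e^(−μ) μ^j/j! ≈ 0.7762.

0.7762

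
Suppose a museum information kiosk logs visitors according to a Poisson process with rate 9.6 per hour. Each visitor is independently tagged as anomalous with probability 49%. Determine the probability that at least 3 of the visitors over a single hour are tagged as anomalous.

0.8481

Thinning: the visitors that are tagged as anomalous themselves form a Poisson process with rate 0.49 × 9.6 = 4.704 per hour.
So μ = 4.704.
P(N ≥ 3) = 1 − P(N ≤ 2) ≈ 0.8481.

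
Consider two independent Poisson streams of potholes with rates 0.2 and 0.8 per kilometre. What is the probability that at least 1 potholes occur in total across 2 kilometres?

Independent Poisson processes superpose: combined rate λ = 0.2 + 0.8 = 1 per kilometre.
Over the interval, μ = 1 × 2 = 2 (2 kilometres).
P(N ≥ 1) = 1 − P(N ≤ 0) ≈ 0.8647.

0.8647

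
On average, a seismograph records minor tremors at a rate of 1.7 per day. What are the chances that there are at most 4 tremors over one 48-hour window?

0.7442

Over the interval, μ = 1.7 × 2 = 3.4 (a 48-hour window = 2 days).
P(N ≤ 4) = Σ_{j=0}^{4} e^(−μ) μ^j/j! ≈ 0.7442.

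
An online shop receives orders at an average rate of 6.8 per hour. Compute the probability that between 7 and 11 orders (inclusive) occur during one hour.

With mean μ = 6.8 per hour,
P(7 ≤ N ≤ 11) = Σ_{j=7}^{11} e^(−6.8) · 6.8^j/j! ≈ 0.4753.

0.4753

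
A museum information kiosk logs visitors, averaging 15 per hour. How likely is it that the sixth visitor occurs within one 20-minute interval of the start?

Over the interval, μ = 15 × 1/3 = 5 (a 20-minute interval = 1/3 hours).
The sixth arrival falls in the interval iff at least 6 events occur there: P(S_6 ≤ t) = P(N ≥ 6) = 1 − P(N ≤ 5) ≈ 0.3840.

0.3840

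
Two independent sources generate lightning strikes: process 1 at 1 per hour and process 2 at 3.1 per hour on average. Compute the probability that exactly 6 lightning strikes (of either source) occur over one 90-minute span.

Independent Poisson processes superpose: combined rate λ = 1 + 3.1 = 4.1 per hour.
Over the interval, μ = 4.1 × 1.5 = 6.15 (a 90-minute span = 1.5 hours).
P(N = 6) = e^(−6.15) · 6.15^6/6! ≈ 0.1603.

0.1603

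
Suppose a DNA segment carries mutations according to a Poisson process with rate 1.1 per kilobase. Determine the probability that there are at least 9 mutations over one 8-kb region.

0.5177

Over the interval, μ = 1.1 × 8 = 8.8 (an 8-kb region = 8 kilobases).
P(N ≥ 9) = 1 − P(N ≤ 8) = 1 − Σ_{j=0}^{8} e^(−μ) μ^j/j! ≈ 0.5177.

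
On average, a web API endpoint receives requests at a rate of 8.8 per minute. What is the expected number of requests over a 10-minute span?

88

E[N] = λt = 8.8 × 10 = 88 (a 10-minute span = 10 minutes).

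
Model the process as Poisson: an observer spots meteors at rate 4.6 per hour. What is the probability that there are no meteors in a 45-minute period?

0.0317

Over the interval, μ = 4.6 × 0.75 = 3.45 (a 45-minute period = 0.75 hours).
P(N = 0) = e^(−μ) μ^0/0! = e^(−3.45) · 3.45^0/1 ≈ 0.0317.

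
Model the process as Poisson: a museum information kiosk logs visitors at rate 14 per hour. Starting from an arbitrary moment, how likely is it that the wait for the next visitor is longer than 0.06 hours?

0.4317

The wait for the next event is exponential with rate λ = 14 per hour.
P(T > 0.06) = e^(−λt) = e^(−14 × 0.06) = e^(−0.84) ≈ 0.4317.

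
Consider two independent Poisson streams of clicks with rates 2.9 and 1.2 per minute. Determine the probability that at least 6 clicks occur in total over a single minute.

Independent Poisson processes superpose: combined rate λ = 2.9 + 1.2 = 4.1 per minute.
So μ = 4.1.
P(N ≥ 6) = 1 − P(N ≤ 5) ≈ 0.2307.

0.2307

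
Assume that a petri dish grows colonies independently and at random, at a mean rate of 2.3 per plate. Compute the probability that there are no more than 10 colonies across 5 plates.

0.4017

Over the interval, μ = 2.3 × 5 = 11.5 (5 plates).
P(N ≤ 10) = Σ_{j=0}^{10} e^(−μ) μ^j/j! ≈ 0.4017.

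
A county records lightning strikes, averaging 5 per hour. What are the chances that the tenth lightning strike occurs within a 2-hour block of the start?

Over the interval, μ = 5 × 2 = 10 (a 2-hour block = 2 hours).
The tenth arrival falls in the interval iff at least 10 events occur there: P(S_10 ≤ t) = P(N ≥ 10) = 1 − P(N ≤ 9) ≈ 0.5421.

0.5421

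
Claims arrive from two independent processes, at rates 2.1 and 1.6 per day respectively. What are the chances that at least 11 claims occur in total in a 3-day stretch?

Independent Poisson processes superpose: combined rate λ = 2.1 + 1.6 = 3.7 per day.
Over the interval, μ = 3.7 × 3 = 11.1 (a 3-day stretch = 3 days).
P(N ≥ 11) = 1 − P(N ≤ 10) ≈ 0.5520.

0.5520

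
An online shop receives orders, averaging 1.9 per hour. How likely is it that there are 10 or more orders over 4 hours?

0.2351

Over the interval, μ = 1.9 × 4 = 7.6 (4 hours).
P(N ≥ 10) = 1 − P(N ≤ 9) = 1 − Σ_{j=0}^{9} e^(−μ) μ^j/j! ≈ 0.2351.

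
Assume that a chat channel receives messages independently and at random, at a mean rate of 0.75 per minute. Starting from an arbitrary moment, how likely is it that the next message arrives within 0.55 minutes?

0.3380

Inter-arrival times are exponential with rate λ = 0.75 per minute.
P(T ≤ 0.55) = 1 − e^(−λt) = 1 − e^(−0.75 × 0.55) = 1 − e^(−0.4125) ≈ 0.3380.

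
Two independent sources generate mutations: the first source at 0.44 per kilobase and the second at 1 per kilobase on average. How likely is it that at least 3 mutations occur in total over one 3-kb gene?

Independent Poisson processes superpose: combined rate λ = 0.44 + 1 = 1.44 per kilobase.
Over the interval, μ = 1.44 × 3 = 4.32 (a 3-kb gene = 3 kilobases).
P(N ≥ 3) = 1 − P(N ≤ 2) ≈ 0.8051.

0.8051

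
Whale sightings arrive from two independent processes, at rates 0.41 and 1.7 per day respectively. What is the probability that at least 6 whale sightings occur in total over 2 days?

0.2501

Independent Poisson processes superpose: combined rate λ = 0.41 + 1.7 = 2.11 per day.
Over the interval, μ = 2.11 × 2 = 4.22 (2 days).
P(N ≥ 6) = 1 − P(N ≤ 5) ≈ 0.2501.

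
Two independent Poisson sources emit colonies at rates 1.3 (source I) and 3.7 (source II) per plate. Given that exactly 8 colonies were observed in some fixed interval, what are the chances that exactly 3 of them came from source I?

0.2184

Given the total, each event is independently from source I with probability p = λ_I/(λ_I+λ_II) = 1.3/5 = 0.2600.
So K ~ Binomial(8, 1.3/5): P(K = 3) = C(8,3) · (1.3/5)^3 · (3.7/5)^5 ≈ 0.2184.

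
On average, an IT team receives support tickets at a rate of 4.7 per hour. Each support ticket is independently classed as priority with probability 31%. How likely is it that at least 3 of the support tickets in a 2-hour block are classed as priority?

Thinning: the support tickets that are classed as priority themselves form a Poisson process with rate 0.31 × 4.7 = 1.457 per hour.
Over the interval, μ = 1.457 × 2 = 2.914 (a 2-hour block = 2 hours).
P(N ≥ 3) = 1 − P(N ≤ 2) ≈ 0.5573.

0.5573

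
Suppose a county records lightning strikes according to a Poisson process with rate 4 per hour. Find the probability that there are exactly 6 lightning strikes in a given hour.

0.1042

With mean μ = 4 per hour,
P(N = 6) = e^(−μ) μ^6/6! = e^(−4) · 4^6/720 ≈ 0.1042.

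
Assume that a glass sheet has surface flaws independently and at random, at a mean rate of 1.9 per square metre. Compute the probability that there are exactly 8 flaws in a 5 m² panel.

0.1232

Over the interval, μ = 1.9 × 5 = 9.5 (a 5 m² panel = 5 square metres).
P(N = 8) = e^(−μ) μ^8/8! = e^(−9.5) · 9.5^8/40320 ≈ 0.1232.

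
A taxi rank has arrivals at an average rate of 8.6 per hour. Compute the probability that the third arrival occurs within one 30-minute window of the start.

0.8026

Over the interval, μ = 8.6 × 0.5 = 4.3 (a 30-minute window = 0.5 hours).
The third arrival falls in the interval iff at least 3 events occur there: P(S_3 ≤ t) = P(N ≥ 3) = 1 − P(N ≤ 2) ≈ 0.8026.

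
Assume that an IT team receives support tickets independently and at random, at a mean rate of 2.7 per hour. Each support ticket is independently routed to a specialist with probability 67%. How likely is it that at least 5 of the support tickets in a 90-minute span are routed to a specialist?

Thinning: the support tickets that are routed to a specialist themselves form a Poisson process with rate 0.67 × 2.7 = 1.809 per hour.
Over the interval, μ = 1.809 × 1.5 = 2.7135 (a 90-minute span = 1.5 hours).
P(N ≥ 5) = 1 − P(N ≤ 4) ≈ 0.1391.

0.1391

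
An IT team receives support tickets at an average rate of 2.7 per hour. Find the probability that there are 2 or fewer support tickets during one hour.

With mean μ = 2.7 per hour,
P(N ≤ 2) = Σ_{j=0}^{2} e^(−μ) μ^j/j! ≈ 0.4936.

0.4936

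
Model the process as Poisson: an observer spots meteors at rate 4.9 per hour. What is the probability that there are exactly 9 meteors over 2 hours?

Over the interval, μ = 4.9 × 2 = 9.8 (2 hours).
P(N = 9) = e^(−μ) μ^9/9! = e^(−9.8) · 9.8^9/362880 ≈ 0.1274.

0.1274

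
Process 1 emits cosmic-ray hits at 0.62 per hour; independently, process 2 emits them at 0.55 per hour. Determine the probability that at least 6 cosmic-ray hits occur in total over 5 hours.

Independent Poisson processes superpose: combined rate λ = 0.62 + 0.55 = 1.17 per hour.
Over the interval, μ = 1.17 × 5 = 5.85 (5 hours).
P(N ≥ 6) = 1 − P(N ≤ 5) ≈ 0.5299.

0.5299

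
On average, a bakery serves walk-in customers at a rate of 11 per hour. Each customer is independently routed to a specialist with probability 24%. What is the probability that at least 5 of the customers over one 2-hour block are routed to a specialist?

Thinning: the customers that are routed to a specialist themselves form a Poisson process with rate 0.24 × 11 = 2.64 per hour.
Over the interval, μ = 2.64 × 2 = 5.28 (a 2-hour block = 2 hours).
P(N ≥ 5) = 1 − P(N ≤ 4) ≈ 0.6072.

0.6072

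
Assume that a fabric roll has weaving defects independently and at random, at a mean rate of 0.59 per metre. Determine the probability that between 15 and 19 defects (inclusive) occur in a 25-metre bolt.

0.3972

Over the interval, μ = 0.59 × 25 = 14.75 (a 25-metre bolt = 25 metres).
P(15 ≤ N ≤ 19) = Σ_{j=15}^{19} e^(−14.75) · 14.75^j/j! ≈ 0.3972.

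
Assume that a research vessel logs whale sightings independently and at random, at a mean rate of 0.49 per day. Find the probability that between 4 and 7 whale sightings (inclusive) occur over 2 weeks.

0.5302

Over the interval, μ = 0.49 × 14 = 6.86 (2 weeks = 14 days).
P(4 ≤ N ≤ 7) = Σ_{j=4}^{7} e^(−6.86) · 6.86^j/j! ≈ 0.5302.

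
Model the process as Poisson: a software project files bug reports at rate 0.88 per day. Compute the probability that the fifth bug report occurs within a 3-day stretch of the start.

Over the interval, μ = 0.88 × 3 = 2.64 (a 3-day stretch = 3 days).
The fifth arrival falls in the interval iff at least 5 events occur there: P(S_5 ≤ t) = P(N ≥ 5) = 1 − P(N ≤ 4) ≈ 0.1283.

0.1283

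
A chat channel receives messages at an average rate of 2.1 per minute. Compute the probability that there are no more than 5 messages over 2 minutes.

Over the interval, μ = 2.1 × 2 = 4.2 (2 minutes).
P(N ≤ 5) = Σ_{j=0}^{5} e^(−μ) μ^j/j! ≈ 0.7531.

0.7531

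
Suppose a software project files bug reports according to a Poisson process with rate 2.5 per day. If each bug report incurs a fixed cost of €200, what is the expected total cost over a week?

E[N] = 2.5 × 7 = 17.5 (a week = 7 days); E[cost] = 17.5 × €200 = €3500.

€3500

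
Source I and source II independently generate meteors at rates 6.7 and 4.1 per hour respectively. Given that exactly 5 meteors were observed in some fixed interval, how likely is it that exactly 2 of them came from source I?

0.2106

Given the total, each event is independently from source I with probability p = λ_I/(λ_I+λ_II) = 6.7/10.8 ≈ 0.6204.
So K ~ Binomial(5, 6.7/10.8): P(K = 2) = C(5,2) · (6.7/10.8)^2 · (4.1/10.8)^3 ≈ 0.2106.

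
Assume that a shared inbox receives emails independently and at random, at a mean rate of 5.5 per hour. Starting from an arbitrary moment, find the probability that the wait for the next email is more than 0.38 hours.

The wait for the next event is exponential with rate λ = 5.5 per hour.
P(T > 0.38) = e^(−λt) = e^(−5.5 × 0.38) = e^(−2.09) ≈ 0.1237.

0.1237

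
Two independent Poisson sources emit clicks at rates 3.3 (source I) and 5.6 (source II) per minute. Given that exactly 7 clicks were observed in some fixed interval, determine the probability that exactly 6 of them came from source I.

Given the total, each event is independently from source I with probability p = λ_I/(λ_I+λ_II) = 3.3/8.9 ≈ 0.3708.
So K ~ Binomial(7, 3.3/8.9): P(K = 6) = C(7,6) · (3.3/8.9)^6 · (5.6/8.9)^1 ≈ 0.0114.

0.0114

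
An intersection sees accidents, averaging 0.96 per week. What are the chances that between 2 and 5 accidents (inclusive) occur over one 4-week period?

Over the interval, μ = 0.96 × 4 = 3.84 (a 4-week period = 4 weeks).
P(2 ≤ N ≤ 5) = Σ_{j=2}^{5} e^(−3.84) · 3.84^j/j! ≈ 0.7056.

0.7056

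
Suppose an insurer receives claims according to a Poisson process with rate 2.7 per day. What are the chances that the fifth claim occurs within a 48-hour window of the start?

0.6267

Over the interval, μ = 2.7 × 2 = 5.4 (a 48-hour window = 2 days).
The fifth arrival falls in the interval iff at least 5 events occur there: P(S_5 ≤ t) = P(N ≥ 5) = 1 − P(N ≤ 4) ≈ 0.6267.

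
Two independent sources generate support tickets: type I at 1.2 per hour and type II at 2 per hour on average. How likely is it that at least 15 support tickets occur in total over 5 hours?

0.6325

Independent Poisson processes superpose: combined rate λ = 1.2 + 2 = 3.2 per hour.
Over the interval, μ = 3.2 × 5 = 16 (5 hours).
P(N ≥ 15) = 1 − P(N ≤ 14) ≈ 0.6325.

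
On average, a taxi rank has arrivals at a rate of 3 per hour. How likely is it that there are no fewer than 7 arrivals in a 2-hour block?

0.3937

Over the interval, μ = 3 × 2 = 6 (a 2-hour block = 2 hours).
P(N ≥ 7) = 1 − P(N ≤ 6) = 1 − Σ_{j=0}^{6} e^(−μ) μ^j/j! ≈ 0.3937.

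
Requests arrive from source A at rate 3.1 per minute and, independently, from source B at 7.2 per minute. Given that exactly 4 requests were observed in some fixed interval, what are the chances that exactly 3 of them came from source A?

0.0762

Given the total, each event is independently from source A with probability p = λ_A/(λ_A+λ_B) = 3.1/10.3 ≈ 0.3010.
So K ~ Binomial(4, 3.1/10.3): P(K = 3) = C(4,3) · (3.1/10.3)^3 · (7.2/10.3)^1 ≈ 0.0762.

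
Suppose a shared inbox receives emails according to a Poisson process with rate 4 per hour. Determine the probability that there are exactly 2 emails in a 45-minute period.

Over the interval, μ = 4 × 0.75 = 3 (a 45-minute period = 0.75 hours).
P(N = 2) = e^(−μ) μ^2/2! = e^(−3) · 3^2/2 ≈ 0.2240.

0.2240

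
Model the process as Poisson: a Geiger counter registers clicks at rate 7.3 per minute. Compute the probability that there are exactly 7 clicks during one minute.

0.1481

With mean μ = 7.3 per minute,
P(N = 7) = e^(−μ) μ^7/7! = e^(−7.3) · 7.3^7/5040 ≈ 0.1481.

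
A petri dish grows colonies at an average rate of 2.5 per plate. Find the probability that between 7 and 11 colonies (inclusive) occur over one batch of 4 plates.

Over the interval, μ = 2.5 × 4 = 10 (a batch of 4 plates = 4 plates).
P(7 ≤ N ≤ 11) = Σ_{j=7}^{11} e^(−10) · 10^j/j! ≈ 0.5666.

0.5666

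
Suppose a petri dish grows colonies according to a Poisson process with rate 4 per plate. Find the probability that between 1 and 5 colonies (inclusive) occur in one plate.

With mean μ = 4 per plate,
P(1 ≤ N ≤ 5) = Σ_{j=1}^{5} e^(−4) · 4^j/j! ≈ 0.7668.

0.7668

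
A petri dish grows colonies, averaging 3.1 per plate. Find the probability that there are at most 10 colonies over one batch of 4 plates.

0.3067

Over the interval, μ = 3.1 × 4 = 12.4 (a batch of 4 plates = 4 plates).
P(N ≤ 10) = Σ_{j=0}^{10} e^(−μ) μ^j/j! ≈ 0.3067.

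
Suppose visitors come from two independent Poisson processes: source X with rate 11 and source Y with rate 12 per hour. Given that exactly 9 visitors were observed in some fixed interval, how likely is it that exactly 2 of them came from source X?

0.0867

Given the total, each event is independently from source X with probability p = λ_X/(λ_X+λ_Y) = 11/23 ≈ 0.4783.
So K ~ Binomial(9, 11/23): P(K = 2) = C(9,2) · (11/23)^2 · (12/23)^7 ≈ 0.0867.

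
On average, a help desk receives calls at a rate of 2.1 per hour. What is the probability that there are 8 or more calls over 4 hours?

0.6013

Over the interval, μ = 2.1 × 4 = 8.4 (4 hours).
P(N ≥ 8) = 1 − P(N ≤ 7) = 1 − Σ_{j=0}^{7} e^(−μ) μ^j/j! ≈ 0.6013.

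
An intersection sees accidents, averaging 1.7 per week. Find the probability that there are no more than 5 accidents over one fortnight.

Over the interval, μ = 1.7 × 2 = 3.4 (a fortnight = 2 weeks).
P(N ≤ 5) = Σ_{j=0}^{5} e^(−μ) μ^j/j! ≈ 0.8705.

0.8705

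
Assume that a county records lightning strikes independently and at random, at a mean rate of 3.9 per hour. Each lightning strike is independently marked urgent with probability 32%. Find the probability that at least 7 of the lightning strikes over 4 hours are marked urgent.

0.2366

Thinning: the lightning strikes that are marked urgent themselves form a Poisson process with rate 0.32 × 3.9 = 1.248 per hour.
Over the interval, μ = 1.248 × 4 = 4.992 (4 hours).
P(N ≥ 7) = 1 − P(N ≤ 6) ≈ 0.2366.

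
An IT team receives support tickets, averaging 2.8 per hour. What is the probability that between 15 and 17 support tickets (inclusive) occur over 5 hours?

0.2568

Over the interval, μ = 2.8 × 5 = 14 (5 hours).
P(15 ≤ N ≤ 17) = Σ_{j=15}^{17} e^(−14) · 14^j/j! ≈ 0.2568.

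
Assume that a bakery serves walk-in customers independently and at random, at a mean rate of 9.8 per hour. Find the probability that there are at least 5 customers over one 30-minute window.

Over the interval, μ = 9.8 × 0.5 = 4.9 (a 30-minute window = 0.5 hours).
P(N ≥ 5) = 1 − P(N ≤ 4) = 1 − Σ_{j=0}^{4} e^(−μ) μ^j/j! ≈ 0.5418.

0.5418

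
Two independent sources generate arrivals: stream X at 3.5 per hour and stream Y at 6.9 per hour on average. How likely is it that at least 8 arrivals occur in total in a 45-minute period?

Independent Poisson processes superpose: combined rate λ = 3.5 + 6.9 = 10.4 per hour.
Over the interval, μ = 10.4 × 0.75 = 7.8 (a 45-minute period = 0.75 hours).
P(N ≥ 8) = 1 − P(N ≤ 7) ≈ 0.5188.

0.5188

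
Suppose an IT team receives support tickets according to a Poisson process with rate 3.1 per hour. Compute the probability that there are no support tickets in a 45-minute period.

Over the interval, μ = 3.1 × 0.75 = 2.325 (a 45-minute period = 0.75 hours).
P(N = 0) = e^(−μ) μ^0/0! = e^(−2.325) · 2.325^0/1 ≈ 0.0978.

0.0978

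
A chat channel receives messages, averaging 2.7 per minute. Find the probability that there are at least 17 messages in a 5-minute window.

Over the interval, μ = 2.7 × 5 = 13.5 (a 5-minute window = 5 minutes).
P(N ≥ 17) = 1 − P(N ≤ 16) = 1 − Σ_{j=0}^{16} e^(−μ) μ^j/j! ≈ 0.2025.

0.2025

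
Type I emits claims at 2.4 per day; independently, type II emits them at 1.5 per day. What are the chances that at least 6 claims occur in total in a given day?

Independent Poisson processes superpose: combined rate λ = 2.4 + 1.5 = 3.9 per day.
So μ = 3.9.
P(N ≥ 6) = 1 − P(N ≤ 5) ≈ 0.1994.

0.1994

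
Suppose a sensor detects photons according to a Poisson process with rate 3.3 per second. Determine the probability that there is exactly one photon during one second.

0.1217

With mean μ = 3.3 per second,
P(N = 1) = e^(−μ) μ^1/1! = e^(−3.3) · 3.3^1/1 ≈ 0.1217.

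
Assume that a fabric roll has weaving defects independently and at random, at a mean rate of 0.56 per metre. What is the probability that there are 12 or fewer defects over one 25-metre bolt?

0.3585

Over the interval, μ = 0.56 × 25 = 14 (a 25-metre bolt = 25 metres).
P(N ≤ 12) = Σ_{j=0}^{12} e^(−μ) μ^j/j! ≈ 0.3585.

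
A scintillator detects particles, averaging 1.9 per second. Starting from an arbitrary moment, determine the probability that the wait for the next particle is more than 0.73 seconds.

0.2498

The wait for the next event is exponential with rate λ = 1.9 per second.
P(T > 0.73) = e^(−λt) = e^(−1.9 × 0.73) = e^(−1.387) ≈ 0.2498.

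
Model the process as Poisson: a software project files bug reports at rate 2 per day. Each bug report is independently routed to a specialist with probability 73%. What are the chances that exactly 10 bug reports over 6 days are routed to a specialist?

0.1150

Thinning: the bug reports that are routed to a specialist themselves form a Poisson process with rate 0.73 × 2 = 1.46 per day.
Over the interval, μ = 1.46 × 6 = 8.76 (6 days).
P(N = 10) = e^(−8.76) · 8.76^10/10! ≈ 0.1150.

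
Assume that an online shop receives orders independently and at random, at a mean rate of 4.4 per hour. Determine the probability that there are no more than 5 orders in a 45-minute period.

Over the interval, μ = 4.4 × 0.75 = 3.3 (a 45-minute period = 0.75 hours).
P(N ≤ 5) = Σ_{j=0}^{5} e^(−μ) μ^j/j! ≈ 0.8829.

0.8829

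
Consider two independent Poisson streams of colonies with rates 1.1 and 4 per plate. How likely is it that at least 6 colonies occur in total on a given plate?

0.4016

Independent Poisson processes superpose: combined rate λ = 1.1 + 4 = 5.1 per plate.
So μ = 5.1.
P(N ≥ 6) = 1 − P(N ≤ 5) ≈ 0.4016.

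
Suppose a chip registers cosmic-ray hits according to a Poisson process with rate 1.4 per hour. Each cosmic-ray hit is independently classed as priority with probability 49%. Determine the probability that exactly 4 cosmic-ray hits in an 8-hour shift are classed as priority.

Thinning: the cosmic-ray hits that are classed as priority themselves form a Poisson process with rate 0.49 × 1.4 = 0.686 per hour.
Over the interval, μ = 0.686 × 8 = 5.488 (an 8-hour shift = 8 hours).
P(N = 4) = e^(−5.488) · 5.488^4/4! ≈ 0.1563.

0.1563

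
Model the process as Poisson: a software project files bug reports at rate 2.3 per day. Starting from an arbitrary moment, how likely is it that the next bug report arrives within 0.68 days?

0.7907

Inter-arrival times are exponential with rate λ = 2.3 per day.
P(T ≤ 0.68) = 1 − e^(−λt) = 1 − e^(−2.3 × 0.68) = 1 − e^(−1.564) ≈ 0.7907.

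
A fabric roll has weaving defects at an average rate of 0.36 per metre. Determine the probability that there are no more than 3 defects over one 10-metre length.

Over the interval, μ = 0.36 × 10 = 3.6 (a 10-metre length = 10 metres).
P(N ≤ 3) = Σ_{j=0}^{3} e^(−μ) μ^j/j! ≈ 0.5152.

0.5152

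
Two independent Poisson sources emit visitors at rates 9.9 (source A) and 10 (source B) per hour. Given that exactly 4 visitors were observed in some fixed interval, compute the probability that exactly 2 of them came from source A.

0.3750

Given the total, each event is independently from source A with probability p = λ_A/(λ_A+λ_B) = 9.9/19.9 ≈ 0.4975.
So K ~ Binomial(4, 9.9/19.9): P(K = 2) = C(4,2) · (9.9/19.9)^2 · (10/19.9)^2 ≈ 0.3750.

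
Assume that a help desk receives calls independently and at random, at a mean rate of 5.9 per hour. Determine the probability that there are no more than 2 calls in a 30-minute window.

0.4345

Over the interval, μ = 5.9 × 0.5 = 2.95 (a 30-minute window = 0.5 hours).
P(N ≤ 2) = Σ_{j=0}^{2} e^(−μ) μ^j/j! ≈ 0.4345.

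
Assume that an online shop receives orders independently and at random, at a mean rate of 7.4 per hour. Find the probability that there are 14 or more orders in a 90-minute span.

0.2281

Over the interval, μ = 7.4 × 1.5 = 11.1 (a 90-minute span = 1.5 hours).
P(N ≥ 14) = 1 − P(N ≤ 13) = 1 − Σ_{j=0}^{13} e^(−μ) μ^j/j! ≈ 0.2281.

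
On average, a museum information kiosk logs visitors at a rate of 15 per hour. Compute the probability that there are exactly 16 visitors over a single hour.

0.0960

With mean μ = 15 per hour,
P(N = 16) = e^(−μ) μ^16/16! = e^(−15) · 15^16/20922789888000 ≈ 0.0960.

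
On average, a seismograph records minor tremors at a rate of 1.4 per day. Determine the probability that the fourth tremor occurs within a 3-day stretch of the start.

Over the interval, μ = 1.4 × 3 = 4.2 (a 3-day stretch = 3 days).
The fourth arrival falls in the interval iff at least 4 events occur there: P(S_4 ≤ t) = P(N ≥ 4) = 1 − P(N ≤ 3) ≈ 0.6046.

0.6046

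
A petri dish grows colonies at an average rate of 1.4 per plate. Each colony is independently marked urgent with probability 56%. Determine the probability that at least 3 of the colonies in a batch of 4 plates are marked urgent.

0.6066

Thinning: the colonies that are marked urgent themselves form a Poisson process with rate 0.56 × 1.4 = 0.784 per plate.
Over the interval, μ = 0.784 × 4 = 3.136 (a batch of 4 plates = 4 plates).
P(N ≥ 3) = 1 − P(N ≤ 2) ≈ 0.6066.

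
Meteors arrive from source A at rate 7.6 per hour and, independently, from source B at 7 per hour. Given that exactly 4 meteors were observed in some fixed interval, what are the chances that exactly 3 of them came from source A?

Given the total, each event is independently from source A with probability p = λ_A/(λ_A+λ_B) = 7.6/14.6 ≈ 0.5205.
So K ~ Binomial(4, 7.6/14.6): P(K = 3) = C(4,3) · (7.6/14.6)^3 · (7/14.6)^1 ≈ 0.2705.

0.2705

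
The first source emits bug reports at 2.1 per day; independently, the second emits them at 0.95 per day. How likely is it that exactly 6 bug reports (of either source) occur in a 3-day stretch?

0.0866

Independent Poisson processes superpose: combined rate λ = 2.1 + 0.95 = 3.05 per day.
Over the interval, μ = 3.05 × 3 = 9.15 (a 3-day stretch = 3 days).
P(N = 6) = e^(−9.15) · 9.15^6/6! ≈ 0.0866.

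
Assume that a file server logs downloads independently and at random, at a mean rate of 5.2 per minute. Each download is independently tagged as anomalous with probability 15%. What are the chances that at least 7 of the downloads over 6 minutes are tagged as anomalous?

Thinning: the downloads that are tagged as anomalous themselves form a Poisson process with rate 0.15 × 5.2 = 0.78 per minute.
Over the interval, μ = 0.78 × 6 = 4.68 (6 minutes).
P(N ≥ 7) = 1 − P(N ≤ 6) ≈ 0.1927.

0.1927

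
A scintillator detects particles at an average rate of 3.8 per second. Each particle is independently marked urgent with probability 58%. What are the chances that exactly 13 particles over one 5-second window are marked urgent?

Thinning: the particles that are marked urgent themselves form a Poisson process with rate 0.58 × 3.8 = 2.204 per second.
Over the interval, μ = 2.204 × 5 = 11.02 (a 5-second window = 5 seconds).
P(N = 13) = e^(−11.02) · 11.02^13/13! ≈ 0.0929.

0.0929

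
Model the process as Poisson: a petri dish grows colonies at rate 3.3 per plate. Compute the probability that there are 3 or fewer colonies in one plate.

0.5803

With mean μ = 3.3 per plate,
P(N ≤ 3) = Σ_{j=0}^{3} e^(−μ) μ^j/j! ≈ 0.5803.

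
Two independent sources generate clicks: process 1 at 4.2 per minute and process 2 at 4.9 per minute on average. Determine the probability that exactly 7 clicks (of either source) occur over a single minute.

Independent Poisson processes superpose: combined rate λ = 4.2 + 4.9 = 9.1 per minute.
So μ = 9.1.
P(N = 7) = e^(−9.1) · 9.1^7/7! ≈ 0.1145.

0.1145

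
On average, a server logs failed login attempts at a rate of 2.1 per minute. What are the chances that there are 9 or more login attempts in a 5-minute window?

Over the interval, μ = 2.1 × 5 = 10.5 (a 5-minute window = 5 minutes).
P(N ≥ 9) = 1 − P(N ≤ 8) = 1 − Σ_{j=0}^{8} e^(−μ) μ^j/j! ≈ 0.7206.

0.7206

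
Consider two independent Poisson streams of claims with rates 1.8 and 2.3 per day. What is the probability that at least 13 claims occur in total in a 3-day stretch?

Independent Poisson processes superpose: combined rate λ = 1.8 + 2.3 = 4.1 per day.
Over the interval, μ = 4.1 × 3 = 12.3 (a 3-day stretch = 3 days).
P(N ≥ 13) = 1 − P(N ≤ 12) ≈ 0.4583.

0.4583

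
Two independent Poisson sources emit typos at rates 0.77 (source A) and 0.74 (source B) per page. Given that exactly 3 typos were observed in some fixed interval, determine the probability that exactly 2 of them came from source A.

0.3823

Given the total, each event is independently from source A with probability p = λ_A/(λ_A+λ_B) = 0.77/1.51 ≈ 0.5099.
So K ~ Binomial(3, 0.77/1.51): P(K = 2) = C(3,2) · (0.77/1.51)^2 · (0.74/1.51)^1 ≈ 0.3823.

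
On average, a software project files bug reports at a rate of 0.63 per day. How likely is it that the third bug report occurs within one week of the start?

0.8160

Over the interval, μ = 0.63 × 7 = 4.41 (a week = 7 days).
The third arrival falls in the interval iff at least 3 events occur there: P(S_3 ≤ t) = P(N ≥ 3) = 1 − P(N ≤ 2) ≈ 0.8160.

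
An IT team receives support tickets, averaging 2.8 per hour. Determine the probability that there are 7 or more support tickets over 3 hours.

Over the interval, μ = 2.8 × 3 = 8.4 (3 hours).
P(N ≥ 7) = 1 − P(N ≤ 6) = 1 − Σ_{j=0}^{6} e^(−μ) μ^j/j! ≈ 0.7330.

0.7330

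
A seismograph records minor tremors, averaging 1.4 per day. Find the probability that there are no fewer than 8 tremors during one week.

Over the interval, μ = 1.4 × 7 = 9.8 (a week = 7 days).
P(N ≥ 8) = 1 − P(N ≤ 7) = 1 − Σ_{j=0}^{7} e^(−μ) μ^j/j! ≈ 0.7612.

0.7612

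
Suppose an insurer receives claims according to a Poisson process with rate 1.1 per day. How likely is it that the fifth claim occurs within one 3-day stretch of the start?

Over the interval, μ = 1.1 × 3 = 3.3 (a 3-day stretch = 3 days).
The fifth arrival falls in the interval iff at least 5 events occur there: P(S_5 ≤ t) = P(N ≥ 5) = 1 − P(N ≤ 4) ≈ 0.2374.

0.2374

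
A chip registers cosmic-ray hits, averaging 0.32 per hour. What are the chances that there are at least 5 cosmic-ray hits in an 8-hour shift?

Over the interval, μ = 0.32 × 8 = 2.56 (an 8-hour shift = 8 hours).
P(N ≥ 5) = 1 − P(N ≤ 4) = 1 − Σ_{j=0}^{4} e^(−μ) μ^j/j! ≈ 0.1170.

0.1170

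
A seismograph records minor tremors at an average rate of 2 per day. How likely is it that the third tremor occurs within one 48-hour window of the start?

Over the interval, μ = 2 × 2 = 4 (a 48-hour window = 2 days).
The third arrival falls in the interval iff at least 3 events occur there: P(S_3 ≤ t) = P(N ≥ 3) = 1 − P(N ≤ 2) ≈ 0.7619.

0.7619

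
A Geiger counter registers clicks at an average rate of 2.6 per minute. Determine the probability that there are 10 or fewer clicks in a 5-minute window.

0.2517

Over the interval, μ = 2.6 × 5 = 13 (a 5-minute window = 5 minutes).
P(N ≤ 10) = Σ_{j=0}^{10} e^(−μ) μ^j/j! ≈ 0.2517.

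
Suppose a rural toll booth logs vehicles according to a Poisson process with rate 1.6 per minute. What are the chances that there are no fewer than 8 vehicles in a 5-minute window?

Over the interval, μ = 1.6 × 5 = 8 (a 5-minute window = 5 minutes).
P(N ≥ 8) = 1 − P(N ≤ 7) = 1 − Σ_{j=0}^{7} e^(−μ) μ^j/j! ≈ 0.5470.

0.5470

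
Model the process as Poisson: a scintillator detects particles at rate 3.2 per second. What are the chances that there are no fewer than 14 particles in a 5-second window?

0.7255

Over the interval, μ = 3.2 × 5 = 16 (a 5-second window = 5 seconds).
P(N ≥ 14) = 1 − P(N ≤ 13) = 1 − Σ_{j=0}^{13} e^(−μ) μ^j/j! ≈ 0.7255.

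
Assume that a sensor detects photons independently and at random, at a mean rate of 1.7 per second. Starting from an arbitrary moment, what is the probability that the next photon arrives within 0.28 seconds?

0.3787

Inter-arrival times are exponential with rate λ = 1.7 per second.
P(T ≤ 0.28) = 1 − e^(−λt) = 1 − e^(−1.7 × 0.28) = 1 − e^(−0.476) ≈ 0.3787.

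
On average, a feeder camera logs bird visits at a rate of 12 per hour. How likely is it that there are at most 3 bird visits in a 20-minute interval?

Over the interval, μ = 12 × 1/3 = 4 (a 20-minute interval = 1/3 hours).
P(N ≤ 3) = Σ_{j=0}^{3} e^(−μ) μ^j/j! ≈ 0.4335.

0.4335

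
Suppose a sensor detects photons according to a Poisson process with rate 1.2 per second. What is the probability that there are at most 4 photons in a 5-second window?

Over the interval, μ = 1.2 × 5 = 6 (a 5-second window = 5 seconds).
P(N ≤ 4) = Σ_{j=0}^{4} e^(−μ) μ^j/j! ≈ 0.2851.

0.2851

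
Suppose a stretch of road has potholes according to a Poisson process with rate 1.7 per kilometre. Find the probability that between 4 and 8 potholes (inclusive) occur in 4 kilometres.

Over the interval, μ = 1.7 × 4 = 6.8 (4 kilometres).
P(4 ≤ N ≤ 8) = Σ_{j=4}^{8} e^(−6.8) · 6.8^j/j! ≈ 0.6620.

0.6620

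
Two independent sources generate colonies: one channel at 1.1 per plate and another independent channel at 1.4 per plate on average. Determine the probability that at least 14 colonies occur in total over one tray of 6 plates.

Independent Poisson processes superpose: combined rate λ = 1.1 + 1.4 = 2.5 per plate.
Over the interval, μ = 2.5 × 6 = 15 (a tray of 6 plates = 6 plates).
P(N ≥ 14) = 1 − P(N ≤ 13) ≈ 0.6368.

0.6368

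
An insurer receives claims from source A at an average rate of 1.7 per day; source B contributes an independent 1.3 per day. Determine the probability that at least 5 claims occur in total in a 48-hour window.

0.7149

Independent Poisson processes superpose: combined rate λ = 1.7 + 1.3 = 3 per day.
Over the interval, μ = 3 × 2 = 6 (a 48-hour window = 2 days).
P(N ≥ 5) = 1 − P(N ≤ 4) ≈ 0.7149.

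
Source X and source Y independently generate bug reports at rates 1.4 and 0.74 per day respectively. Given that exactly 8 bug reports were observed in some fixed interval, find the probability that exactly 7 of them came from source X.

0.1419

Given the total, each event is independently from source X with probability p = λ_X/(λ_X+λ_Y) = 1.4/2.14 ≈ 0.6542.
So K ~ Binomial(8, 1.4/2.14): P(K = 7) = C(8,7) · (1.4/2.14)^7 · (0.74/2.14)^1 ≈ 0.1419.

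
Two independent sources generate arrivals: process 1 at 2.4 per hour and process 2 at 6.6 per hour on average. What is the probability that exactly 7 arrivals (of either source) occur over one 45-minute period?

Independent Poisson processes superpose: combined rate λ = 2.4 + 6.6 = 9 per hour.
Over the interval, μ = 9 × 0.75 = 6.75 (a 45-minute period = 0.75 hours).
P(N = 7) = e^(−6.75) · 6.75^7/7! ≈ 0.1483.

0.1483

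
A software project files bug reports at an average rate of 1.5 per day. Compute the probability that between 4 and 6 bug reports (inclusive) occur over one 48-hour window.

0.3193

Over the interval, μ = 1.5 × 2 = 3 (a 48-hour window = 2 days).
P(4 ≤ N ≤ 6) = Σ_{j=4}^{6} e^(−3) · 3^j/j! ≈ 0.3193.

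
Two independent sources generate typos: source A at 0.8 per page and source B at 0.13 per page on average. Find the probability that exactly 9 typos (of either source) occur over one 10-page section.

0.1311

Independent Poisson processes superpose: combined rate λ = 0.8 + 0.13 = 0.93 per page.
Over the interval, μ = 0.93 × 10 = 9.3 (a 10-page section = 10 pages).
P(N = 9) = e^(−9.3) · 9.3^9/9! ≈ 0.1311.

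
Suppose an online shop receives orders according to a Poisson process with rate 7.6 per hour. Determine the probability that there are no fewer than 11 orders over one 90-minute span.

0.5869

Over the interval, μ = 7.6 × 1.5 = 11.4 (a 90-minute span = 1.5 hours).
P(N ≥ 11) = 1 − P(N ≤ 10) = 1 − Σ_{j=0}^{10} e^(−μ) μ^j/j! ≈ 0.5869.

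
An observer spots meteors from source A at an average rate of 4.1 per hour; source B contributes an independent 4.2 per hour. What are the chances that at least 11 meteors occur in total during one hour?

Independent Poisson processes superpose: combined rate λ = 4.1 + 4.2 = 8.3 per hour.
So μ = 8.3.
P(N ≥ 11) = 1 − P(N ≤ 10) ≈ 0.2150.

0.2150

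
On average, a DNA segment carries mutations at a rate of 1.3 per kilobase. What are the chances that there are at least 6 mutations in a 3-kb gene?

0.1994

Over the interval, μ = 1.3 × 3 = 3.9 (a 3-kb gene = 3 kilobases).
P(N ≥ 6) = 1 − P(N ≤ 5) = 1 − Σ_{j=0}^{5} e^(−μ) μ^j/j! ≈ 0.1994.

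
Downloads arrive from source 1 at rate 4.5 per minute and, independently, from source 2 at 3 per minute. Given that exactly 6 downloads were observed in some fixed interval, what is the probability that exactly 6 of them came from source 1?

0.0467

Given the total, each event is independently from source 1 with probability p = λ_1/(λ_1+λ_2) = 4.5/7.5 = 0.6000.
So K ~ Binomial(6, 4.5/7.5): P(K = 6) = C(6,6) · (4.5/7.5)^6 · (3/7.5)^0 ≈ 0.0467.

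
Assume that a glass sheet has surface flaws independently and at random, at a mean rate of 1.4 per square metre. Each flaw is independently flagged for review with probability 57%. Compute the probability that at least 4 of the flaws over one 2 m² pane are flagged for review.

Thinning: the flaws that are flagged for review themselves form a Poisson process with rate 0.57 × 1.4 = 0.798 per square metre.
Over the interval, μ = 0.798 × 2 = 1.596 (a 2 m² pane = 2 square metres).
P(N ≥ 4) = 1 − P(N ≤ 3) ≈ 0.0783.

0.0783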